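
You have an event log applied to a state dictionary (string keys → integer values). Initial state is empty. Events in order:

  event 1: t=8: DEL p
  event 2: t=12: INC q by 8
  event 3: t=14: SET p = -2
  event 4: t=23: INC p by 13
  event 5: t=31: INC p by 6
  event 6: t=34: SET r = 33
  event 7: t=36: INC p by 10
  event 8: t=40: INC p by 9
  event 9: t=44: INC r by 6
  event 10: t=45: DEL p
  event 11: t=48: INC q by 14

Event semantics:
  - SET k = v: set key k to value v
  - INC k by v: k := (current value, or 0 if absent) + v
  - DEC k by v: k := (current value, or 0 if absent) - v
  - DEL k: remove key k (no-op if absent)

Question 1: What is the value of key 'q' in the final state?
Track key 'q' through all 11 events:
  event 1 (t=8: DEL p): q unchanged
  event 2 (t=12: INC q by 8): q (absent) -> 8
  event 3 (t=14: SET p = -2): q unchanged
  event 4 (t=23: INC p by 13): q unchanged
  event 5 (t=31: INC p by 6): q unchanged
  event 6 (t=34: SET r = 33): q unchanged
  event 7 (t=36: INC p by 10): q unchanged
  event 8 (t=40: INC p by 9): q unchanged
  event 9 (t=44: INC r by 6): q unchanged
  event 10 (t=45: DEL p): q unchanged
  event 11 (t=48: INC q by 14): q 8 -> 22
Final: q = 22

Answer: 22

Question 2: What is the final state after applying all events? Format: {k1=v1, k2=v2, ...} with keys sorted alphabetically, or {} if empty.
  after event 1 (t=8: DEL p): {}
  after event 2 (t=12: INC q by 8): {q=8}
  after event 3 (t=14: SET p = -2): {p=-2, q=8}
  after event 4 (t=23: INC p by 13): {p=11, q=8}
  after event 5 (t=31: INC p by 6): {p=17, q=8}
  after event 6 (t=34: SET r = 33): {p=17, q=8, r=33}
  after event 7 (t=36: INC p by 10): {p=27, q=8, r=33}
  after event 8 (t=40: INC p by 9): {p=36, q=8, r=33}
  after event 9 (t=44: INC r by 6): {p=36, q=8, r=39}
  after event 10 (t=45: DEL p): {q=8, r=39}
  after event 11 (t=48: INC q by 14): {q=22, r=39}

Answer: {q=22, r=39}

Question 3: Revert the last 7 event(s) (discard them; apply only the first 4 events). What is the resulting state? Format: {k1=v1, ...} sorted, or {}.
Answer: {p=11, q=8}

Derivation:
Keep first 4 events (discard last 7):
  after event 1 (t=8: DEL p): {}
  after event 2 (t=12: INC q by 8): {q=8}
  after event 3 (t=14: SET p = -2): {p=-2, q=8}
  after event 4 (t=23: INC p by 13): {p=11, q=8}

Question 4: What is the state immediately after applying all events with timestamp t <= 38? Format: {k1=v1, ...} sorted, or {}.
Apply events with t <= 38 (7 events):
  after event 1 (t=8: DEL p): {}
  after event 2 (t=12: INC q by 8): {q=8}
  after event 3 (t=14: SET p = -2): {p=-2, q=8}
  after event 4 (t=23: INC p by 13): {p=11, q=8}
  after event 5 (t=31: INC p by 6): {p=17, q=8}
  after event 6 (t=34: SET r = 33): {p=17, q=8, r=33}
  after event 7 (t=36: INC p by 10): {p=27, q=8, r=33}

Answer: {p=27, q=8, r=33}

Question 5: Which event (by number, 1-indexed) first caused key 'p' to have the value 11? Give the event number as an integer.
Answer: 4

Derivation:
Looking for first event where p becomes 11:
  event 3: p = -2
  event 4: p -2 -> 11  <-- first match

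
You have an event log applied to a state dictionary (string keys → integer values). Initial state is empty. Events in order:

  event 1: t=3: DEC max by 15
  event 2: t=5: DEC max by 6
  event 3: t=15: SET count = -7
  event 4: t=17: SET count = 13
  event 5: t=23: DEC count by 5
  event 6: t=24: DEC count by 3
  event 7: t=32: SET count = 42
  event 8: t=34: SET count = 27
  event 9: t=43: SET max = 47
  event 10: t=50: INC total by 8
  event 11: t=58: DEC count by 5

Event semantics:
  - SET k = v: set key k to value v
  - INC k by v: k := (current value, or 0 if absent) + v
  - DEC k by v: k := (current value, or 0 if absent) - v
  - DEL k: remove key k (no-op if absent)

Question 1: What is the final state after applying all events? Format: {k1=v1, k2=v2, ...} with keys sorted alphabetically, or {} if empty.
  after event 1 (t=3: DEC max by 15): {max=-15}
  after event 2 (t=5: DEC max by 6): {max=-21}
  after event 3 (t=15: SET count = -7): {count=-7, max=-21}
  after event 4 (t=17: SET count = 13): {count=13, max=-21}
  after event 5 (t=23: DEC count by 5): {count=8, max=-21}
  after event 6 (t=24: DEC count by 3): {count=5, max=-21}
  after event 7 (t=32: SET count = 42): {count=42, max=-21}
  after event 8 (t=34: SET count = 27): {count=27, max=-21}
  after event 9 (t=43: SET max = 47): {count=27, max=47}
  after event 10 (t=50: INC total by 8): {count=27, max=47, total=8}
  after event 11 (t=58: DEC count by 5): {count=22, max=47, total=8}

Answer: {count=22, max=47, total=8}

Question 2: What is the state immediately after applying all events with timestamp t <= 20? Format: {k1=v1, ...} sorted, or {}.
Answer: {count=13, max=-21}

Derivation:
Apply events with t <= 20 (4 events):
  after event 1 (t=3: DEC max by 15): {max=-15}
  after event 2 (t=5: DEC max by 6): {max=-21}
  after event 3 (t=15: SET count = -7): {count=-7, max=-21}
  after event 4 (t=17: SET count = 13): {count=13, max=-21}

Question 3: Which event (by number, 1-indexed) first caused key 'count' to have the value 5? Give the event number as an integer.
Answer: 6

Derivation:
Looking for first event where count becomes 5:
  event 3: count = -7
  event 4: count = 13
  event 5: count = 8
  event 6: count 8 -> 5  <-- first match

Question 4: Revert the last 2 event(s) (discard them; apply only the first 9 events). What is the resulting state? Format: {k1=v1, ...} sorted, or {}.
Answer: {count=27, max=47}

Derivation:
Keep first 9 events (discard last 2):
  after event 1 (t=3: DEC max by 15): {max=-15}
  after event 2 (t=5: DEC max by 6): {max=-21}
  after event 3 (t=15: SET count = -7): {count=-7, max=-21}
  after event 4 (t=17: SET count = 13): {count=13, max=-21}
  after event 5 (t=23: DEC count by 5): {count=8, max=-21}
  after event 6 (t=24: DEC count by 3): {count=5, max=-21}
  after event 7 (t=32: SET count = 42): {count=42, max=-21}
  after event 8 (t=34: SET count = 27): {count=27, max=-21}
  after event 9 (t=43: SET max = 47): {count=27, max=47}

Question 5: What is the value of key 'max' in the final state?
Answer: 47

Derivation:
Track key 'max' through all 11 events:
  event 1 (t=3: DEC max by 15): max (absent) -> -15
  event 2 (t=5: DEC max by 6): max -15 -> -21
  event 3 (t=15: SET count = -7): max unchanged
  event 4 (t=17: SET count = 13): max unchanged
  event 5 (t=23: DEC count by 5): max unchanged
  event 6 (t=24: DEC count by 3): max unchanged
  event 7 (t=32: SET count = 42): max unchanged
  event 8 (t=34: SET count = 27): max unchanged
  event 9 (t=43: SET max = 47): max -21 -> 47
  event 10 (t=50: INC total by 8): max unchanged
  event 11 (t=58: DEC count by 5): max unchanged
Final: max = 47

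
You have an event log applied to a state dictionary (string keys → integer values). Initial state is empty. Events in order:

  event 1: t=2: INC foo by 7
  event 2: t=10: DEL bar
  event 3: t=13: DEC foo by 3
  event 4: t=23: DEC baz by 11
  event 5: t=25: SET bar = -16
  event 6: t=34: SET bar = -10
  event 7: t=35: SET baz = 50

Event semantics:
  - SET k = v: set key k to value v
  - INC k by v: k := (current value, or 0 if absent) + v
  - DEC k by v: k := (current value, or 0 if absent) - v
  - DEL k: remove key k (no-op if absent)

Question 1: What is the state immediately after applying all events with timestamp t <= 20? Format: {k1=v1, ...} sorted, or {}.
Answer: {foo=4}

Derivation:
Apply events with t <= 20 (3 events):
  after event 1 (t=2: INC foo by 7): {foo=7}
  after event 2 (t=10: DEL bar): {foo=7}
  after event 3 (t=13: DEC foo by 3): {foo=4}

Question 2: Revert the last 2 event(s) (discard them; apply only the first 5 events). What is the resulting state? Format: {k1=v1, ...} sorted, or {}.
Answer: {bar=-16, baz=-11, foo=4}

Derivation:
Keep first 5 events (discard last 2):
  after event 1 (t=2: INC foo by 7): {foo=7}
  after event 2 (t=10: DEL bar): {foo=7}
  after event 3 (t=13: DEC foo by 3): {foo=4}
  after event 4 (t=23: DEC baz by 11): {baz=-11, foo=4}
  after event 5 (t=25: SET bar = -16): {bar=-16, baz=-11, foo=4}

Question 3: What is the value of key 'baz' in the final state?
Track key 'baz' through all 7 events:
  event 1 (t=2: INC foo by 7): baz unchanged
  event 2 (t=10: DEL bar): baz unchanged
  event 3 (t=13: DEC foo by 3): baz unchanged
  event 4 (t=23: DEC baz by 11): baz (absent) -> -11
  event 5 (t=25: SET bar = -16): baz unchanged
  event 6 (t=34: SET bar = -10): baz unchanged
  event 7 (t=35: SET baz = 50): baz -11 -> 50
Final: baz = 50

Answer: 50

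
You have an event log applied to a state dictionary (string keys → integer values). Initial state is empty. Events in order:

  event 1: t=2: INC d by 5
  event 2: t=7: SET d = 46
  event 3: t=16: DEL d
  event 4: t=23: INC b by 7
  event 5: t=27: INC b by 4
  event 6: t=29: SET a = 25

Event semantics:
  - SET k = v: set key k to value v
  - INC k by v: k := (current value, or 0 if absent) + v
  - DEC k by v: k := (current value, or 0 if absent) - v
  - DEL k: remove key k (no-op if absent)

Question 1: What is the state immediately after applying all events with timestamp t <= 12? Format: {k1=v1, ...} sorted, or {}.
Answer: {d=46}

Derivation:
Apply events with t <= 12 (2 events):
  after event 1 (t=2: INC d by 5): {d=5}
  after event 2 (t=7: SET d = 46): {d=46}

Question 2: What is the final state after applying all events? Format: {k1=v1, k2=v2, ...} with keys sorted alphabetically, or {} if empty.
  after event 1 (t=2: INC d by 5): {d=5}
  after event 2 (t=7: SET d = 46): {d=46}
  after event 3 (t=16: DEL d): {}
  after event 4 (t=23: INC b by 7): {b=7}
  after event 5 (t=27: INC b by 4): {b=11}
  after event 6 (t=29: SET a = 25): {a=25, b=11}

Answer: {a=25, b=11}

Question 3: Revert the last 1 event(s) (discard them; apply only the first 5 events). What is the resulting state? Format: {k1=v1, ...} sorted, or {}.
Answer: {b=11}

Derivation:
Keep first 5 events (discard last 1):
  after event 1 (t=2: INC d by 5): {d=5}
  after event 2 (t=7: SET d = 46): {d=46}
  after event 3 (t=16: DEL d): {}
  after event 4 (t=23: INC b by 7): {b=7}
  after event 5 (t=27: INC b by 4): {b=11}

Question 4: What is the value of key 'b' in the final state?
Answer: 11

Derivation:
Track key 'b' through all 6 events:
  event 1 (t=2: INC d by 5): b unchanged
  event 2 (t=7: SET d = 46): b unchanged
  event 3 (t=16: DEL d): b unchanged
  event 4 (t=23: INC b by 7): b (absent) -> 7
  event 5 (t=27: INC b by 4): b 7 -> 11
  event 6 (t=29: SET a = 25): b unchanged
Final: b = 11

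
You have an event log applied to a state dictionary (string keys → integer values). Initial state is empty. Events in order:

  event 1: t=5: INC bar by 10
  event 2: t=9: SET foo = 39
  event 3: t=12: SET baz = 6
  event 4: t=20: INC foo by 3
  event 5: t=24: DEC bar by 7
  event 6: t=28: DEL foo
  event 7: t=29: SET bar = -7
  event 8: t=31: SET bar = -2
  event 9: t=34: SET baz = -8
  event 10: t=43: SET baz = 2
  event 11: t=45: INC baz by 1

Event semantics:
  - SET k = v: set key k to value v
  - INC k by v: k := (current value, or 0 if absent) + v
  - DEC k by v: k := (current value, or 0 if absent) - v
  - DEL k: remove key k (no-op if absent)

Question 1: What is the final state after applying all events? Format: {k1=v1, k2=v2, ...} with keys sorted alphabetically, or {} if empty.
Answer: {bar=-2, baz=3}

Derivation:
  after event 1 (t=5: INC bar by 10): {bar=10}
  after event 2 (t=9: SET foo = 39): {bar=10, foo=39}
  after event 3 (t=12: SET baz = 6): {bar=10, baz=6, foo=39}
  after event 4 (t=20: INC foo by 3): {bar=10, baz=6, foo=42}
  after event 5 (t=24: DEC bar by 7): {bar=3, baz=6, foo=42}
  after event 6 (t=28: DEL foo): {bar=3, baz=6}
  after event 7 (t=29: SET bar = -7): {bar=-7, baz=6}
  after event 8 (t=31: SET bar = -2): {bar=-2, baz=6}
  after event 9 (t=34: SET baz = -8): {bar=-2, baz=-8}
  after event 10 (t=43: SET baz = 2): {bar=-2, baz=2}
  after event 11 (t=45: INC baz by 1): {bar=-2, baz=3}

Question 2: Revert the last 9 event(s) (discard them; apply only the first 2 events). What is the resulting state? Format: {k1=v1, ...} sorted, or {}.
Answer: {bar=10, foo=39}

Derivation:
Keep first 2 events (discard last 9):
  after event 1 (t=5: INC bar by 10): {bar=10}
  after event 2 (t=9: SET foo = 39): {bar=10, foo=39}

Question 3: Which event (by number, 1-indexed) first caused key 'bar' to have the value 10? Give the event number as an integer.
Looking for first event where bar becomes 10:
  event 1: bar (absent) -> 10  <-- first match

Answer: 1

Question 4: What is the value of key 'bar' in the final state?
Track key 'bar' through all 11 events:
  event 1 (t=5: INC bar by 10): bar (absent) -> 10
  event 2 (t=9: SET foo = 39): bar unchanged
  event 3 (t=12: SET baz = 6): bar unchanged
  event 4 (t=20: INC foo by 3): bar unchanged
  event 5 (t=24: DEC bar by 7): bar 10 -> 3
  event 6 (t=28: DEL foo): bar unchanged
  event 7 (t=29: SET bar = -7): bar 3 -> -7
  event 8 (t=31: SET bar = -2): bar -7 -> -2
  event 9 (t=34: SET baz = -8): bar unchanged
  event 10 (t=43: SET baz = 2): bar unchanged
  event 11 (t=45: INC baz by 1): bar unchanged
Final: bar = -2

Answer: -2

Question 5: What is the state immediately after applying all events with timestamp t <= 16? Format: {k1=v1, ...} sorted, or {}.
Apply events with t <= 16 (3 events):
  after event 1 (t=5: INC bar by 10): {bar=10}
  after event 2 (t=9: SET foo = 39): {bar=10, foo=39}
  after event 3 (t=12: SET baz = 6): {bar=10, baz=6, foo=39}

Answer: {bar=10, baz=6, foo=39}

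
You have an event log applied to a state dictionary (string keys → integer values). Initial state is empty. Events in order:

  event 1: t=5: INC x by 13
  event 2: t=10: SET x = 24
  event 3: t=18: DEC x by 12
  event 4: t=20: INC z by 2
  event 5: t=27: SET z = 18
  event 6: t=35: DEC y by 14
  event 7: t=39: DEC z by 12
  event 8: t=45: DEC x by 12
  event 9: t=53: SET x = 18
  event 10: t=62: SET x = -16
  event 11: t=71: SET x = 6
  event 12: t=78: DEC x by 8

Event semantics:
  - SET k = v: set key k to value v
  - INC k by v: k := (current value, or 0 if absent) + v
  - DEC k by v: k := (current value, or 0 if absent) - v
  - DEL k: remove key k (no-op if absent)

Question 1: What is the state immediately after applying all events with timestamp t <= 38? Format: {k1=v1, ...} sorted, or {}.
Apply events with t <= 38 (6 events):
  after event 1 (t=5: INC x by 13): {x=13}
  after event 2 (t=10: SET x = 24): {x=24}
  after event 3 (t=18: DEC x by 12): {x=12}
  after event 4 (t=20: INC z by 2): {x=12, z=2}
  after event 5 (t=27: SET z = 18): {x=12, z=18}
  after event 6 (t=35: DEC y by 14): {x=12, y=-14, z=18}

Answer: {x=12, y=-14, z=18}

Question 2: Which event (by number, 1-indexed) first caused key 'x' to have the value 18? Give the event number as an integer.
Looking for first event where x becomes 18:
  event 1: x = 13
  event 2: x = 24
  event 3: x = 12
  event 4: x = 12
  event 5: x = 12
  event 6: x = 12
  event 7: x = 12
  event 8: x = 0
  event 9: x 0 -> 18  <-- first match

Answer: 9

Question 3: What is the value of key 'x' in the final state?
Answer: -2

Derivation:
Track key 'x' through all 12 events:
  event 1 (t=5: INC x by 13): x (absent) -> 13
  event 2 (t=10: SET x = 24): x 13 -> 24
  event 3 (t=18: DEC x by 12): x 24 -> 12
  event 4 (t=20: INC z by 2): x unchanged
  event 5 (t=27: SET z = 18): x unchanged
  event 6 (t=35: DEC y by 14): x unchanged
  event 7 (t=39: DEC z by 12): x unchanged
  event 8 (t=45: DEC x by 12): x 12 -> 0
  event 9 (t=53: SET x = 18): x 0 -> 18
  event 10 (t=62: SET x = -16): x 18 -> -16
  event 11 (t=71: SET x = 6): x -16 -> 6
  event 12 (t=78: DEC x by 8): x 6 -> -2
Final: x = -2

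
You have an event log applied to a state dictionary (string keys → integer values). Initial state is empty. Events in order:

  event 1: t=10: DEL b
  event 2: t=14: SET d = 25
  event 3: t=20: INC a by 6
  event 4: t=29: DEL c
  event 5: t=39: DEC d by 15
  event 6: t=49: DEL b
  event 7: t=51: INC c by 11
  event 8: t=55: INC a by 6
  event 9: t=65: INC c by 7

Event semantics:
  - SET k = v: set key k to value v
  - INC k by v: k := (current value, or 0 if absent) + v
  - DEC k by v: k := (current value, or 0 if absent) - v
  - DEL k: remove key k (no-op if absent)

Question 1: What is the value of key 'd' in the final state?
Track key 'd' through all 9 events:
  event 1 (t=10: DEL b): d unchanged
  event 2 (t=14: SET d = 25): d (absent) -> 25
  event 3 (t=20: INC a by 6): d unchanged
  event 4 (t=29: DEL c): d unchanged
  event 5 (t=39: DEC d by 15): d 25 -> 10
  event 6 (t=49: DEL b): d unchanged
  event 7 (t=51: INC c by 11): d unchanged
  event 8 (t=55: INC a by 6): d unchanged
  event 9 (t=65: INC c by 7): d unchanged
Final: d = 10

Answer: 10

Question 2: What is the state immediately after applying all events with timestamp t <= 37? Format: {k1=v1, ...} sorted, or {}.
Apply events with t <= 37 (4 events):
  after event 1 (t=10: DEL b): {}
  after event 2 (t=14: SET d = 25): {d=25}
  after event 3 (t=20: INC a by 6): {a=6, d=25}
  after event 4 (t=29: DEL c): {a=6, d=25}

Answer: {a=6, d=25}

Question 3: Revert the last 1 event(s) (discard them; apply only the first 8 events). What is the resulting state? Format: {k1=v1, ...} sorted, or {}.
Answer: {a=12, c=11, d=10}

Derivation:
Keep first 8 events (discard last 1):
  after event 1 (t=10: DEL b): {}
  after event 2 (t=14: SET d = 25): {d=25}
  after event 3 (t=20: INC a by 6): {a=6, d=25}
  after event 4 (t=29: DEL c): {a=6, d=25}
  after event 5 (t=39: DEC d by 15): {a=6, d=10}
  after event 6 (t=49: DEL b): {a=6, d=10}
  after event 7 (t=51: INC c by 11): {a=6, c=11, d=10}
  after event 8 (t=55: INC a by 6): {a=12, c=11, d=10}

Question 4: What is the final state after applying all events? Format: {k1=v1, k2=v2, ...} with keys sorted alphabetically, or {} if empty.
Answer: {a=12, c=18, d=10}

Derivation:
  after event 1 (t=10: DEL b): {}
  after event 2 (t=14: SET d = 25): {d=25}
  after event 3 (t=20: INC a by 6): {a=6, d=25}
  after event 4 (t=29: DEL c): {a=6, d=25}
  after event 5 (t=39: DEC d by 15): {a=6, d=10}
  after event 6 (t=49: DEL b): {a=6, d=10}
  after event 7 (t=51: INC c by 11): {a=6, c=11, d=10}
  after event 8 (t=55: INC a by 6): {a=12, c=11, d=10}
  after event 9 (t=65: INC c by 7): {a=12, c=18, d=10}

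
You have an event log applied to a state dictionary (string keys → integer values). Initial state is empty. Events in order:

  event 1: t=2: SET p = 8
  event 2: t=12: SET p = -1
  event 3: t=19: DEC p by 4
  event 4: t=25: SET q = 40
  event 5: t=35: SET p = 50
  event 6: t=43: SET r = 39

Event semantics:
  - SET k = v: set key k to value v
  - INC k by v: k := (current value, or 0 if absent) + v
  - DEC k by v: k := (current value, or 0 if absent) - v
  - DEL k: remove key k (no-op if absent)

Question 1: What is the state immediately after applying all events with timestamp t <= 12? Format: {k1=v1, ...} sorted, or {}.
Apply events with t <= 12 (2 events):
  after event 1 (t=2: SET p = 8): {p=8}
  after event 2 (t=12: SET p = -1): {p=-1}

Answer: {p=-1}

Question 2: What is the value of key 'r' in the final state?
Track key 'r' through all 6 events:
  event 1 (t=2: SET p = 8): r unchanged
  event 2 (t=12: SET p = -1): r unchanged
  event 3 (t=19: DEC p by 4): r unchanged
  event 4 (t=25: SET q = 40): r unchanged
  event 5 (t=35: SET p = 50): r unchanged
  event 6 (t=43: SET r = 39): r (absent) -> 39
Final: r = 39

Answer: 39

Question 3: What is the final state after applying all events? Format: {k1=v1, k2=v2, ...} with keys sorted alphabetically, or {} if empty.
Answer: {p=50, q=40, r=39}

Derivation:
  after event 1 (t=2: SET p = 8): {p=8}
  after event 2 (t=12: SET p = -1): {p=-1}
  after event 3 (t=19: DEC p by 4): {p=-5}
  after event 4 (t=25: SET q = 40): {p=-5, q=40}
  after event 5 (t=35: SET p = 50): {p=50, q=40}
  after event 6 (t=43: SET r = 39): {p=50, q=40, r=39}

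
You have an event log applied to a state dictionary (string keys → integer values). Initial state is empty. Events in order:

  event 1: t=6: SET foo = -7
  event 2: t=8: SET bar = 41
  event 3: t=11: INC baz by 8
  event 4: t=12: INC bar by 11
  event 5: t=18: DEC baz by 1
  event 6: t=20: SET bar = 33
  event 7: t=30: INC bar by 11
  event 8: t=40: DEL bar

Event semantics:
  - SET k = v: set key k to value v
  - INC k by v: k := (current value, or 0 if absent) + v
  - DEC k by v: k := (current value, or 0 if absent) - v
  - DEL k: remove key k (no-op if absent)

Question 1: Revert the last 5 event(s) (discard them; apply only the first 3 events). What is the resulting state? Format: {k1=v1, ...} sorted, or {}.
Answer: {bar=41, baz=8, foo=-7}

Derivation:
Keep first 3 events (discard last 5):
  after event 1 (t=6: SET foo = -7): {foo=-7}
  after event 2 (t=8: SET bar = 41): {bar=41, foo=-7}
  after event 3 (t=11: INC baz by 8): {bar=41, baz=8, foo=-7}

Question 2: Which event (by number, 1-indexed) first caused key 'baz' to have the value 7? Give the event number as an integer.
Looking for first event where baz becomes 7:
  event 3: baz = 8
  event 4: baz = 8
  event 5: baz 8 -> 7  <-- first match

Answer: 5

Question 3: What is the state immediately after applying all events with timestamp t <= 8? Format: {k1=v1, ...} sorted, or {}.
Apply events with t <= 8 (2 events):
  after event 1 (t=6: SET foo = -7): {foo=-7}
  after event 2 (t=8: SET bar = 41): {bar=41, foo=-7}

Answer: {bar=41, foo=-7}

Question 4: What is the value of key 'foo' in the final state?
Answer: -7

Derivation:
Track key 'foo' through all 8 events:
  event 1 (t=6: SET foo = -7): foo (absent) -> -7
  event 2 (t=8: SET bar = 41): foo unchanged
  event 3 (t=11: INC baz by 8): foo unchanged
  event 4 (t=12: INC bar by 11): foo unchanged
  event 5 (t=18: DEC baz by 1): foo unchanged
  event 6 (t=20: SET bar = 33): foo unchanged
  event 7 (t=30: INC bar by 11): foo unchanged
  event 8 (t=40: DEL bar): foo unchanged
Final: foo = -7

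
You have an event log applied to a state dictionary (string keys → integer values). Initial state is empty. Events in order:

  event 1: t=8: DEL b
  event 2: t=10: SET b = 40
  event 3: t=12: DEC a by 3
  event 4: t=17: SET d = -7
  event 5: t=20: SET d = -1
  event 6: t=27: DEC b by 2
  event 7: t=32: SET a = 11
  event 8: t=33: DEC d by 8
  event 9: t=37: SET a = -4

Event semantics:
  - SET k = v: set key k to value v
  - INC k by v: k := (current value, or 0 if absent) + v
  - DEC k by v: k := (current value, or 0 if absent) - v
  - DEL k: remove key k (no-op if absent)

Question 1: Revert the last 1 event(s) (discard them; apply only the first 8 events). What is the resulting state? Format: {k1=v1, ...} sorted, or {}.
Keep first 8 events (discard last 1):
  after event 1 (t=8: DEL b): {}
  after event 2 (t=10: SET b = 40): {b=40}
  after event 3 (t=12: DEC a by 3): {a=-3, b=40}
  after event 4 (t=17: SET d = -7): {a=-3, b=40, d=-7}
  after event 5 (t=20: SET d = -1): {a=-3, b=40, d=-1}
  after event 6 (t=27: DEC b by 2): {a=-3, b=38, d=-1}
  after event 7 (t=32: SET a = 11): {a=11, b=38, d=-1}
  after event 8 (t=33: DEC d by 8): {a=11, b=38, d=-9}

Answer: {a=11, b=38, d=-9}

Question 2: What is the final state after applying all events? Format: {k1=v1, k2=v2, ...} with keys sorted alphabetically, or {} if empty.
Answer: {a=-4, b=38, d=-9}

Derivation:
  after event 1 (t=8: DEL b): {}
  after event 2 (t=10: SET b = 40): {b=40}
  after event 3 (t=12: DEC a by 3): {a=-3, b=40}
  after event 4 (t=17: SET d = -7): {a=-3, b=40, d=-7}
  after event 5 (t=20: SET d = -1): {a=-3, b=40, d=-1}
  after event 6 (t=27: DEC b by 2): {a=-3, b=38, d=-1}
  after event 7 (t=32: SET a = 11): {a=11, b=38, d=-1}
  after event 8 (t=33: DEC d by 8): {a=11, b=38, d=-9}
  after event 9 (t=37: SET a = -4): {a=-4, b=38, d=-9}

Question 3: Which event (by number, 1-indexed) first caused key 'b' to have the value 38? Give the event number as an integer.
Looking for first event where b becomes 38:
  event 2: b = 40
  event 3: b = 40
  event 4: b = 40
  event 5: b = 40
  event 6: b 40 -> 38  <-- first match

Answer: 6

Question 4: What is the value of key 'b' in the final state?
Track key 'b' through all 9 events:
  event 1 (t=8: DEL b): b (absent) -> (absent)
  event 2 (t=10: SET b = 40): b (absent) -> 40
  event 3 (t=12: DEC a by 3): b unchanged
  event 4 (t=17: SET d = -7): b unchanged
  event 5 (t=20: SET d = -1): b unchanged
  event 6 (t=27: DEC b by 2): b 40 -> 38
  event 7 (t=32: SET a = 11): b unchanged
  event 8 (t=33: DEC d by 8): b unchanged
  event 9 (t=37: SET a = -4): b unchanged
Final: b = 38

Answer: 38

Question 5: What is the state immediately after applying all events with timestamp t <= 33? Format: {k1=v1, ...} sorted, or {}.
Apply events with t <= 33 (8 events):
  after event 1 (t=8: DEL b): {}
  after event 2 (t=10: SET b = 40): {b=40}
  after event 3 (t=12: DEC a by 3): {a=-3, b=40}
  after event 4 (t=17: SET d = -7): {a=-3, b=40, d=-7}
  after event 5 (t=20: SET d = -1): {a=-3, b=40, d=-1}
  after event 6 (t=27: DEC b by 2): {a=-3, b=38, d=-1}
  after event 7 (t=32: SET a = 11): {a=11, b=38, d=-1}
  after event 8 (t=33: DEC d by 8): {a=11, b=38, d=-9}

Answer: {a=11, b=38, d=-9}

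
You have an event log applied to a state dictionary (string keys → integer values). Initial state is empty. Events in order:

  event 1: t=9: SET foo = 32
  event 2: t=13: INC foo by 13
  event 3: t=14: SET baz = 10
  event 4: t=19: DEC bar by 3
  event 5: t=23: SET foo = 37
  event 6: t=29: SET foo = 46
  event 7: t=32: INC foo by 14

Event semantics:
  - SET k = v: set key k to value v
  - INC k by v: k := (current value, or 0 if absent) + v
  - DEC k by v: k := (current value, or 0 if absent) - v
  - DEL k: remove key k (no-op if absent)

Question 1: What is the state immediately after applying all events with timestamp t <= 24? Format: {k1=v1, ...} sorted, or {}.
Apply events with t <= 24 (5 events):
  after event 1 (t=9: SET foo = 32): {foo=32}
  after event 2 (t=13: INC foo by 13): {foo=45}
  after event 3 (t=14: SET baz = 10): {baz=10, foo=45}
  after event 4 (t=19: DEC bar by 3): {bar=-3, baz=10, foo=45}
  after event 5 (t=23: SET foo = 37): {bar=-3, baz=10, foo=37}

Answer: {bar=-3, baz=10, foo=37}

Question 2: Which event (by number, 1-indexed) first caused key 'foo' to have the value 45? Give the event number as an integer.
Looking for first event where foo becomes 45:
  event 1: foo = 32
  event 2: foo 32 -> 45  <-- first match

Answer: 2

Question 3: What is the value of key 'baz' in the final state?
Track key 'baz' through all 7 events:
  event 1 (t=9: SET foo = 32): baz unchanged
  event 2 (t=13: INC foo by 13): baz unchanged
  event 3 (t=14: SET baz = 10): baz (absent) -> 10
  event 4 (t=19: DEC bar by 3): baz unchanged
  event 5 (t=23: SET foo = 37): baz unchanged
  event 6 (t=29: SET foo = 46): baz unchanged
  event 7 (t=32: INC foo by 14): baz unchanged
Final: baz = 10

Answer: 10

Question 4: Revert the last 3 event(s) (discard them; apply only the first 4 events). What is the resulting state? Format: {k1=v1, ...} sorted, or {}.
Answer: {bar=-3, baz=10, foo=45}

Derivation:
Keep first 4 events (discard last 3):
  after event 1 (t=9: SET foo = 32): {foo=32}
  after event 2 (t=13: INC foo by 13): {foo=45}
  after event 3 (t=14: SET baz = 10): {baz=10, foo=45}
  after event 4 (t=19: DEC bar by 3): {bar=-3, baz=10, foo=45}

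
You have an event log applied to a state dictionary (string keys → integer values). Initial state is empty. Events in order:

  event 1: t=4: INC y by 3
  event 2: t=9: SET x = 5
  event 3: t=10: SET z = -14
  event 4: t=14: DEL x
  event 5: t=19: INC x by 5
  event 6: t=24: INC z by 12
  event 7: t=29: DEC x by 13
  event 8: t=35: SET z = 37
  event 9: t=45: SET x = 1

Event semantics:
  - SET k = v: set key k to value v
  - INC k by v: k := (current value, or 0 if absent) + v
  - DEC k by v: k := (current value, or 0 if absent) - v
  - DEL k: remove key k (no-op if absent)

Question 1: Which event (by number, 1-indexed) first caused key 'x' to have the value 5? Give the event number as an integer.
Answer: 2

Derivation:
Looking for first event where x becomes 5:
  event 2: x (absent) -> 5  <-- first match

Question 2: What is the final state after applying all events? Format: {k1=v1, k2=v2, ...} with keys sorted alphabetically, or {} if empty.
Answer: {x=1, y=3, z=37}

Derivation:
  after event 1 (t=4: INC y by 3): {y=3}
  after event 2 (t=9: SET x = 5): {x=5, y=3}
  after event 3 (t=10: SET z = -14): {x=5, y=3, z=-14}
  after event 4 (t=14: DEL x): {y=3, z=-14}
  after event 5 (t=19: INC x by 5): {x=5, y=3, z=-14}
  after event 6 (t=24: INC z by 12): {x=5, y=3, z=-2}
  after event 7 (t=29: DEC x by 13): {x=-8, y=3, z=-2}
  after event 8 (t=35: SET z = 37): {x=-8, y=3, z=37}
  after event 9 (t=45: SET x = 1): {x=1, y=3, z=37}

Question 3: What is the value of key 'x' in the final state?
Track key 'x' through all 9 events:
  event 1 (t=4: INC y by 3): x unchanged
  event 2 (t=9: SET x = 5): x (absent) -> 5
  event 3 (t=10: SET z = -14): x unchanged
  event 4 (t=14: DEL x): x 5 -> (absent)
  event 5 (t=19: INC x by 5): x (absent) -> 5
  event 6 (t=24: INC z by 12): x unchanged
  event 7 (t=29: DEC x by 13): x 5 -> -8
  event 8 (t=35: SET z = 37): x unchanged
  event 9 (t=45: SET x = 1): x -8 -> 1
Final: x = 1

Answer: 1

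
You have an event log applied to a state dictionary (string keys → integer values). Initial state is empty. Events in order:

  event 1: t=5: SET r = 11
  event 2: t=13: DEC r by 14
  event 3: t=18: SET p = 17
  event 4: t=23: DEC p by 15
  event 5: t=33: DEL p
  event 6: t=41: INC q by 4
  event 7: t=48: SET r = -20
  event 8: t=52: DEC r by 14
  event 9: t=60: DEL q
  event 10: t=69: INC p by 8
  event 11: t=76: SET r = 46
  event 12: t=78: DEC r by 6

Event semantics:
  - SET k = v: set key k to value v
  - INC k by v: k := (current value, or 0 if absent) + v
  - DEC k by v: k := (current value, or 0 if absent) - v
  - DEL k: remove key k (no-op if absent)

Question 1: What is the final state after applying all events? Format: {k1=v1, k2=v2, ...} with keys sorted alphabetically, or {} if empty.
Answer: {p=8, r=40}

Derivation:
  after event 1 (t=5: SET r = 11): {r=11}
  after event 2 (t=13: DEC r by 14): {r=-3}
  after event 3 (t=18: SET p = 17): {p=17, r=-3}
  after event 4 (t=23: DEC p by 15): {p=2, r=-3}
  after event 5 (t=33: DEL p): {r=-3}
  after event 6 (t=41: INC q by 4): {q=4, r=-3}
  after event 7 (t=48: SET r = -20): {q=4, r=-20}
  after event 8 (t=52: DEC r by 14): {q=4, r=-34}
  after event 9 (t=60: DEL q): {r=-34}
  after event 10 (t=69: INC p by 8): {p=8, r=-34}
  after event 11 (t=76: SET r = 46): {p=8, r=46}
  after event 12 (t=78: DEC r by 6): {p=8, r=40}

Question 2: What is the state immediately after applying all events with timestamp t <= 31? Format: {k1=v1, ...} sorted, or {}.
Answer: {p=2, r=-3}

Derivation:
Apply events with t <= 31 (4 events):
  after event 1 (t=5: SET r = 11): {r=11}
  after event 2 (t=13: DEC r by 14): {r=-3}
  after event 3 (t=18: SET p = 17): {p=17, r=-3}
  after event 4 (t=23: DEC p by 15): {p=2, r=-3}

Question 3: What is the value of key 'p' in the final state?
Track key 'p' through all 12 events:
  event 1 (t=5: SET r = 11): p unchanged
  event 2 (t=13: DEC r by 14): p unchanged
  event 3 (t=18: SET p = 17): p (absent) -> 17
  event 4 (t=23: DEC p by 15): p 17 -> 2
  event 5 (t=33: DEL p): p 2 -> (absent)
  event 6 (t=41: INC q by 4): p unchanged
  event 7 (t=48: SET r = -20): p unchanged
  event 8 (t=52: DEC r by 14): p unchanged
  event 9 (t=60: DEL q): p unchanged
  event 10 (t=69: INC p by 8): p (absent) -> 8
  event 11 (t=76: SET r = 46): p unchanged
  event 12 (t=78: DEC r by 6): p unchanged
Final: p = 8

Answer: 8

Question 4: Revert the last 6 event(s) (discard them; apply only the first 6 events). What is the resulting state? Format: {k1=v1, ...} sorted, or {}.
Keep first 6 events (discard last 6):
  after event 1 (t=5: SET r = 11): {r=11}
  after event 2 (t=13: DEC r by 14): {r=-3}
  after event 3 (t=18: SET p = 17): {p=17, r=-3}
  after event 4 (t=23: DEC p by 15): {p=2, r=-3}
  after event 5 (t=33: DEL p): {r=-3}
  after event 6 (t=41: INC q by 4): {q=4, r=-3}

Answer: {q=4, r=-3}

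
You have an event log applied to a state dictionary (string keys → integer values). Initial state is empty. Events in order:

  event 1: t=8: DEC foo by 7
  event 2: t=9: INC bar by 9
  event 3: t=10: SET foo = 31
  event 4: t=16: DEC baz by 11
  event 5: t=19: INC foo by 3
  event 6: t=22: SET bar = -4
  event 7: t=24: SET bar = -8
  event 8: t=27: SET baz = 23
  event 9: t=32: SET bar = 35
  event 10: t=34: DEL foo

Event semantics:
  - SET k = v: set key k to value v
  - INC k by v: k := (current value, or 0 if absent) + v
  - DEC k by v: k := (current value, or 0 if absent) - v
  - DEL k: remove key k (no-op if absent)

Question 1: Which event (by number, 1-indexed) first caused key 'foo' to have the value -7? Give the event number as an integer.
Looking for first event where foo becomes -7:
  event 1: foo (absent) -> -7  <-- first match

Answer: 1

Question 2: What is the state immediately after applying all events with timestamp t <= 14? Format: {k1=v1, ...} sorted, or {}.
Answer: {bar=9, foo=31}

Derivation:
Apply events with t <= 14 (3 events):
  after event 1 (t=8: DEC foo by 7): {foo=-7}
  after event 2 (t=9: INC bar by 9): {bar=9, foo=-7}
  after event 3 (t=10: SET foo = 31): {bar=9, foo=31}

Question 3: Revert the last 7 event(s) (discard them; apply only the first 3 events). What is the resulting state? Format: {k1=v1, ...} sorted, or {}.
Keep first 3 events (discard last 7):
  after event 1 (t=8: DEC foo by 7): {foo=-7}
  after event 2 (t=9: INC bar by 9): {bar=9, foo=-7}
  after event 3 (t=10: SET foo = 31): {bar=9, foo=31}

Answer: {bar=9, foo=31}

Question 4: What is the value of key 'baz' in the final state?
Answer: 23

Derivation:
Track key 'baz' through all 10 events:
  event 1 (t=8: DEC foo by 7): baz unchanged
  event 2 (t=9: INC bar by 9): baz unchanged
  event 3 (t=10: SET foo = 31): baz unchanged
  event 4 (t=16: DEC baz by 11): baz (absent) -> -11
  event 5 (t=19: INC foo by 3): baz unchanged
  event 6 (t=22: SET bar = -4): baz unchanged
  event 7 (t=24: SET bar = -8): baz unchanged
  event 8 (t=27: SET baz = 23): baz -11 -> 23
  event 9 (t=32: SET bar = 35): baz unchanged
  event 10 (t=34: DEL foo): baz unchanged
Final: baz = 23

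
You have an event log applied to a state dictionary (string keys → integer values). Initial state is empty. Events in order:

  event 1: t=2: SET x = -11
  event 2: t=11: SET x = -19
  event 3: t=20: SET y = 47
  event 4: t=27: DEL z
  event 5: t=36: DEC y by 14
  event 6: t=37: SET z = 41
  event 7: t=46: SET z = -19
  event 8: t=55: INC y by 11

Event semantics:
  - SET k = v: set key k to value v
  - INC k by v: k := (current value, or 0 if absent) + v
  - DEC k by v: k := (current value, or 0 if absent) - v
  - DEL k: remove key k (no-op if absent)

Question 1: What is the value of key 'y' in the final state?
Answer: 44

Derivation:
Track key 'y' through all 8 events:
  event 1 (t=2: SET x = -11): y unchanged
  event 2 (t=11: SET x = -19): y unchanged
  event 3 (t=20: SET y = 47): y (absent) -> 47
  event 4 (t=27: DEL z): y unchanged
  event 5 (t=36: DEC y by 14): y 47 -> 33
  event 6 (t=37: SET z = 41): y unchanged
  event 7 (t=46: SET z = -19): y unchanged
  event 8 (t=55: INC y by 11): y 33 -> 44
Final: y = 44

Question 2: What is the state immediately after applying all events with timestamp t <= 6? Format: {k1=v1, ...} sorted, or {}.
Apply events with t <= 6 (1 events):
  after event 1 (t=2: SET x = -11): {x=-11}

Answer: {x=-11}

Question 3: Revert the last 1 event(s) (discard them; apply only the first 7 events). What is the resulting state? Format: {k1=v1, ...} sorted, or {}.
Keep first 7 events (discard last 1):
  after event 1 (t=2: SET x = -11): {x=-11}
  after event 2 (t=11: SET x = -19): {x=-19}
  after event 3 (t=20: SET y = 47): {x=-19, y=47}
  after event 4 (t=27: DEL z): {x=-19, y=47}
  after event 5 (t=36: DEC y by 14): {x=-19, y=33}
  after event 6 (t=37: SET z = 41): {x=-19, y=33, z=41}
  after event 7 (t=46: SET z = -19): {x=-19, y=33, z=-19}

Answer: {x=-19, y=33, z=-19}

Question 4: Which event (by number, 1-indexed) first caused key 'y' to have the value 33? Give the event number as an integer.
Looking for first event where y becomes 33:
  event 3: y = 47
  event 4: y = 47
  event 5: y 47 -> 33  <-- first match

Answer: 5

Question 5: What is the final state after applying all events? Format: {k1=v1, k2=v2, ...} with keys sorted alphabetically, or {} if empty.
  after event 1 (t=2: SET x = -11): {x=-11}
  after event 2 (t=11: SET x = -19): {x=-19}
  after event 3 (t=20: SET y = 47): {x=-19, y=47}
  after event 4 (t=27: DEL z): {x=-19, y=47}
  after event 5 (t=36: DEC y by 14): {x=-19, y=33}
  after event 6 (t=37: SET z = 41): {x=-19, y=33, z=41}
  after event 7 (t=46: SET z = -19): {x=-19, y=33, z=-19}
  after event 8 (t=55: INC y by 11): {x=-19, y=44, z=-19}

Answer: {x=-19, y=44, z=-19}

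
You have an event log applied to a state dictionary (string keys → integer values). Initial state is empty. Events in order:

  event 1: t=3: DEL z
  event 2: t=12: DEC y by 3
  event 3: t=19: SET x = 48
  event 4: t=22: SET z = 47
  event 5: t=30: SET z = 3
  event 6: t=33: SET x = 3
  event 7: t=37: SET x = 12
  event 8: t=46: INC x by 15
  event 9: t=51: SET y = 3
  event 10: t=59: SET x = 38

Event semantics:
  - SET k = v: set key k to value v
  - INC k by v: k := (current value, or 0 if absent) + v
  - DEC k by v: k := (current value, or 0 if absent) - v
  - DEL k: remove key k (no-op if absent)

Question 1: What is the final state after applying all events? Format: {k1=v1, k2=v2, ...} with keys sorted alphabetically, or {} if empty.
Answer: {x=38, y=3, z=3}

Derivation:
  after event 1 (t=3: DEL z): {}
  after event 2 (t=12: DEC y by 3): {y=-3}
  after event 3 (t=19: SET x = 48): {x=48, y=-3}
  after event 4 (t=22: SET z = 47): {x=48, y=-3, z=47}
  after event 5 (t=30: SET z = 3): {x=48, y=-3, z=3}
  after event 6 (t=33: SET x = 3): {x=3, y=-3, z=3}
  after event 7 (t=37: SET x = 12): {x=12, y=-3, z=3}
  after event 8 (t=46: INC x by 15): {x=27, y=-3, z=3}
  after event 9 (t=51: SET y = 3): {x=27, y=3, z=3}
  after event 10 (t=59: SET x = 38): {x=38, y=3, z=3}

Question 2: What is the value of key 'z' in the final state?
Track key 'z' through all 10 events:
  event 1 (t=3: DEL z): z (absent) -> (absent)
  event 2 (t=12: DEC y by 3): z unchanged
  event 3 (t=19: SET x = 48): z unchanged
  event 4 (t=22: SET z = 47): z (absent) -> 47
  event 5 (t=30: SET z = 3): z 47 -> 3
  event 6 (t=33: SET x = 3): z unchanged
  event 7 (t=37: SET x = 12): z unchanged
  event 8 (t=46: INC x by 15): z unchanged
  event 9 (t=51: SET y = 3): z unchanged
  event 10 (t=59: SET x = 38): z unchanged
Final: z = 3

Answer: 3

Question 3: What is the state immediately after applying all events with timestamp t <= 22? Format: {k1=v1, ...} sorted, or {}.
Answer: {x=48, y=-3, z=47}

Derivation:
Apply events with t <= 22 (4 events):
  after event 1 (t=3: DEL z): {}
  after event 2 (t=12: DEC y by 3): {y=-3}
  after event 3 (t=19: SET x = 48): {x=48, y=-3}
  after event 4 (t=22: SET z = 47): {x=48, y=-3, z=47}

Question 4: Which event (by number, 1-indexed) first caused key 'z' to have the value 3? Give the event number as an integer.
Looking for first event where z becomes 3:
  event 4: z = 47
  event 5: z 47 -> 3  <-- first match

Answer: 5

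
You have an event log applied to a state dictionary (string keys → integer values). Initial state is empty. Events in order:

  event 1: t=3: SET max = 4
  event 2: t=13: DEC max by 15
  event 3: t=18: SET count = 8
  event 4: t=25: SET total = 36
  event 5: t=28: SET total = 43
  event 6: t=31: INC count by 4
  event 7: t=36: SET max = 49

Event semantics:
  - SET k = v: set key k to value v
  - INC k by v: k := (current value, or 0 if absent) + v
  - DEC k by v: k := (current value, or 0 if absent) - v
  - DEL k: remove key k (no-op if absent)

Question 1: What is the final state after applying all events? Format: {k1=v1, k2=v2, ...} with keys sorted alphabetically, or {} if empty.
  after event 1 (t=3: SET max = 4): {max=4}
  after event 2 (t=13: DEC max by 15): {max=-11}
  after event 3 (t=18: SET count = 8): {count=8, max=-11}
  after event 4 (t=25: SET total = 36): {count=8, max=-11, total=36}
  after event 5 (t=28: SET total = 43): {count=8, max=-11, total=43}
  after event 6 (t=31: INC count by 4): {count=12, max=-11, total=43}
  after event 7 (t=36: SET max = 49): {count=12, max=49, total=43}

Answer: {count=12, max=49, total=43}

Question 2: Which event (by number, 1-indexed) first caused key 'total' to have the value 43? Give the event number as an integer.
Looking for first event where total becomes 43:
  event 4: total = 36
  event 5: total 36 -> 43  <-- first match

Answer: 5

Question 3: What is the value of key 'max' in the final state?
Answer: 49

Derivation:
Track key 'max' through all 7 events:
  event 1 (t=3: SET max = 4): max (absent) -> 4
  event 2 (t=13: DEC max by 15): max 4 -> -11
  event 3 (t=18: SET count = 8): max unchanged
  event 4 (t=25: SET total = 36): max unchanged
  event 5 (t=28: SET total = 43): max unchanged
  event 6 (t=31: INC count by 4): max unchanged
  event 7 (t=36: SET max = 49): max -11 -> 49
Final: max = 49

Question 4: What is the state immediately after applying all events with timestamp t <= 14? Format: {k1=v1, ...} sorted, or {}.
Answer: {max=-11}

Derivation:
Apply events with t <= 14 (2 events):
  after event 1 (t=3: SET max = 4): {max=4}
  after event 2 (t=13: DEC max by 15): {max=-11}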